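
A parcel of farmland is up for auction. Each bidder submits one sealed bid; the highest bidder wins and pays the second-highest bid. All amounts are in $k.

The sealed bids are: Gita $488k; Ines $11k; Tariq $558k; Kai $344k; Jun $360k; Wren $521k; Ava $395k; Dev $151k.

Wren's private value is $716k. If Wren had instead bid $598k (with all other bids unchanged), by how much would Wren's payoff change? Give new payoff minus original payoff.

The highest bid among the other bidders is $558k; Wren's bid doesn't change that.
Original bid $521k: Wren is not highest (top rival bid is $558k); payoff $0k.
Alternative bid $598k: Wren is highest, pays the top rival bid $558k; payoff $716k − $558k = $158k.
Change in payoff = $158k − ($0k) = $158k.

$158k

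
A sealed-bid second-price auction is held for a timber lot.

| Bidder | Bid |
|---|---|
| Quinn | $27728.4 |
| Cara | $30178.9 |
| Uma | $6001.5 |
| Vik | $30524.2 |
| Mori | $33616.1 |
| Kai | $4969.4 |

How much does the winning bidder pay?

Highest bid: Mori at $33616.1, so Mori wins.
Second-highest bid: Vik at $30524.2 — that is the price the winner pays.

$30524.2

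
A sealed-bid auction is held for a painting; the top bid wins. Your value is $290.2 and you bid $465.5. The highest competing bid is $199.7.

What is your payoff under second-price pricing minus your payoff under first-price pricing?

$265.8

You have the highest bid, so you win under either rule.
Second-price: pay $199.7 → payoff $90.5.
First-price: pay your own bid $465.5 → payoff −$175.3.
Difference = $90.5 − (−$175.3) = $265.8.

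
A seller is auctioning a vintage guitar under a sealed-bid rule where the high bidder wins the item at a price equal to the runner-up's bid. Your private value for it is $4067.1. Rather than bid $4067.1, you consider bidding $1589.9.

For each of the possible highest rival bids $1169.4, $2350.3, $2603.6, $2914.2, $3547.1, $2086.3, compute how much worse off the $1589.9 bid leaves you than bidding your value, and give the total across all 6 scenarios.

$6834

The deviation costs you only when the competing bid falls strictly between $1589.9 and $4067.1; elsewhere both bids give the same outcome.
$1169.4: outcomes coincide → loss $0.
$2350.3: truthful payoff $1716.8, deviation payoff $0 → loss $1716.8.
$2603.6: truthful payoff $1463.5, deviation payoff $0 → loss $1463.5.
$2914.2: truthful payoff $1152.9, deviation payoff $0 → loss $1152.9.
$3547.1: truthful payoff $520, deviation payoff $0 → loss $520.
$2086.3: truthful payoff $1980.8, deviation payoff $0 → loss $1980.8.
Total loss = $1716.8 + $1463.5 + $1152.9 + $520 + $1980.8 = $6834.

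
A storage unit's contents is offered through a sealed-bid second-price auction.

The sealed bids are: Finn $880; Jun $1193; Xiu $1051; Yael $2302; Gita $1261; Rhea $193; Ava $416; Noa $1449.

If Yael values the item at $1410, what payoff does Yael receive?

Highest bid: Yael at $2302, so Yael wins.
Second-highest bid: Noa at $1449 — that is the price the winner pays.
Yael's payoff = value − price = $1410 − $1449 = −$39.

−$39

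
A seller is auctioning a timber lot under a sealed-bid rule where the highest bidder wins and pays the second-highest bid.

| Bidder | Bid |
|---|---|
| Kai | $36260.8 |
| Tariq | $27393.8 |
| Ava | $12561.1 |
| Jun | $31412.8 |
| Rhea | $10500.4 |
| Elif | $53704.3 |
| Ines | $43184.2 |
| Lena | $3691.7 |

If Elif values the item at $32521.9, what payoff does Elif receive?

−$10662.3

Highest bid: Elif at $53704.3, so Elif wins.
Second-highest bid: Ines at $43184.2 — that is the price the winner pays.
Elif's payoff = value − price = $32521.9 − $43184.2 = −$10662.3.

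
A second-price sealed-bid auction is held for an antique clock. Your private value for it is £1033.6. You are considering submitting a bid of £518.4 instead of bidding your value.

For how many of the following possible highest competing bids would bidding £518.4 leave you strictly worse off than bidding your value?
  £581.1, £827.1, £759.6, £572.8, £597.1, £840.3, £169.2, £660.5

The deviation hurts exactly when the highest competing bid lies strictly between £518.4 and £1033.6 — underbidding then forfeits a profitable win.
£581.1: inside the interval → strictly worse (loss £452.5).
£827.1: inside the interval → strictly worse (loss £206.5).
£759.6: inside the interval → strictly worse (loss £274).
£572.8: inside the interval → strictly worse (loss £460.8).
£597.1: inside the interval → strictly worse (loss £436.5).
£840.3: inside the interval → strictly worse (loss £193.3).
£169.2: below both → same outcome either way.
£660.5: inside the interval → strictly worse (loss £373.1).
Count: 7.

7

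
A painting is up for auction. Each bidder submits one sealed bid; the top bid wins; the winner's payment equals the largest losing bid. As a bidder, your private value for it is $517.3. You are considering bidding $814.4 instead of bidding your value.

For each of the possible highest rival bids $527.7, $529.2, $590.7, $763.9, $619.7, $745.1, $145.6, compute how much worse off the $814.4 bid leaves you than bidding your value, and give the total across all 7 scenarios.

The deviation costs you only when the competing bid falls strictly between $517.3 and $814.4; elsewhere both bids give the same outcome.
$527.7: truthful payoff $0, deviation payoff −$10.4 → loss $10.4.
$529.2: truthful payoff $0, deviation payoff −$11.9 → loss $11.9.
$590.7: truthful payoff $0, deviation payoff −$73.4 → loss $73.4.
$763.9: truthful payoff $0, deviation payoff −$246.6 → loss $246.6.
$619.7: truthful payoff $0, deviation payoff −$102.4 → loss $102.4.
$745.1: truthful payoff $0, deviation payoff −$227.8 → loss $227.8.
$145.6: outcomes coincide → loss $0.
Total loss = $10.4 + $11.9 + $73.4 + $246.6 + $102.4 + $227.8 = $672.5.
In a second-price auction your bid sets only whether you win, not what you pay, so bidding your true value is weakly dominant.

$672.5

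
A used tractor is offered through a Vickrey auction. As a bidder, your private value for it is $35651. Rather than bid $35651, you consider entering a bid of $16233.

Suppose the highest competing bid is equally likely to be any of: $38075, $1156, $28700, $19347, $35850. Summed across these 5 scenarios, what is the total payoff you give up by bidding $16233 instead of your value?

The deviation costs you only when the competing bid falls strictly between $16233 and $35651; elsewhere both bids give the same outcome.
$38075: outcomes coincide → loss $0.
$1156: outcomes coincide → loss $0.
$28700: truthful payoff $6951, deviation payoff $0 → loss $6951.
$19347: truthful payoff $16304, deviation payoff $0 → loss $16304.
$35850: outcomes coincide → loss $0.
Total loss = $6951 + $16304 = $23255.
Truthful bidding weakly dominates here: raising your bid can only win items priced above your value, and lowering it can only forfeit items priced below.

$23255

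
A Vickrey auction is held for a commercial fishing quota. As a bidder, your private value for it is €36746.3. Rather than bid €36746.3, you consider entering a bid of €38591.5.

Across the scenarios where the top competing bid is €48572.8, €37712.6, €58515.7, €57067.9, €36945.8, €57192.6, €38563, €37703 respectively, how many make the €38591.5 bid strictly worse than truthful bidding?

4

The deviation hurts exactly when the highest competing bid lies strictly between €36746.3 and €38591.5 — overbidding then wins at a price above your value.
€48572.8: above both → same outcome either way.
€37712.6: inside the interval → strictly worse (loss €966.3).
€58515.7: above both → same outcome either way.
€57067.9: above both → same outcome either way.
€36945.8: inside the interval → strictly worse (loss €199.5).
€57192.6: above both → same outcome either way.
€38563: inside the interval → strictly worse (loss €1816.7).
€37703: inside the interval → strictly worse (loss €956.7).
Count: 4.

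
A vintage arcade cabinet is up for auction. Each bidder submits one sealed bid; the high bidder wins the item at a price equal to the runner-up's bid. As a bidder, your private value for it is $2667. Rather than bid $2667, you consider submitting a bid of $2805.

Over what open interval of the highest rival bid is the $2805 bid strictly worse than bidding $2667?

($2667, $2805)

If the competing bid is below $2667, both bids win at the same price — no difference.
If it is above $2805, both bids lose — no difference.
If it lies strictly between $2667 and $2805, bidding your value loses (payoff 0) while bidding $2805 wins at a price above your value (payoff negative).
So the deviation strictly hurts on the open interval ($2667, $2805).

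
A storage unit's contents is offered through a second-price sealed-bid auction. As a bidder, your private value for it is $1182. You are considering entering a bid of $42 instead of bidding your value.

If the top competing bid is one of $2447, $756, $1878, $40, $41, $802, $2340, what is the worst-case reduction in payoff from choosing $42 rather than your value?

$2447: same outcome either way → loss $0.
$756: truthful gives $426, deviation gives $0 → loss $426.
$1878: same outcome either way → loss $0.
$40: same outcome either way → loss $0.
$41: same outcome either way → loss $0.
$802: truthful gives $380, deviation gives $0 → loss $380.
$2340: same outcome either way → loss $0.
Maximum loss: $426.

$426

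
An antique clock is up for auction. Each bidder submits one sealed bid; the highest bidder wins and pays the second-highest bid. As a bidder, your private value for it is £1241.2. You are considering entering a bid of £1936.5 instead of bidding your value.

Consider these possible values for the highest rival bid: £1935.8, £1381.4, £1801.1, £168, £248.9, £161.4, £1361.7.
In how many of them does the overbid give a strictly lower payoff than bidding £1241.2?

4

The deviation hurts exactly when the highest competing bid lies strictly between £1241.2 and £1936.5 — overbidding then wins at a price above your value.
£1935.8: inside the interval → strictly worse (loss £694.6).
£1381.4: inside the interval → strictly worse (loss £140.2).
£1801.1: inside the interval → strictly worse (loss £559.9).
£168: below both → same outcome either way.
£248.9: below both → same outcome either way.
£161.4: below both → same outcome either way.
£1361.7: inside the interval → strictly worse (loss £120.5).
Count: 4.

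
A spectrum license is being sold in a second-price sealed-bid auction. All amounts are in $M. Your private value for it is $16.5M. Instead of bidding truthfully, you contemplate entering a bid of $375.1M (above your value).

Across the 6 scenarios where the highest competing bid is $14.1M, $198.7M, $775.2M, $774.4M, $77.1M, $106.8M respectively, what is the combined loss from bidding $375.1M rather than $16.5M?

The deviation costs you only when the competing bid falls strictly between $16.5M and $375.1M; elsewhere both bids give the same outcome.
$14.1M: outcomes coincide → loss $0M.
$198.7M: truthful payoff $0M, deviation payoff −$182.2M → loss $182.2M.
$775.2M: outcomes coincide → loss $0M.
$774.4M: outcomes coincide → loss $0M.
$77.1M: truthful payoff $0M, deviation payoff −$60.6M → loss $60.6M.
$106.8M: truthful payoff $0M, deviation payoff −$90.3M → loss $90.3M.
Total loss = $182.2M + $60.6M + $90.3M = $333.1M.
In a second-price auction your bid sets only whether you win, not what you pay, so bidding your true value is weakly dominant.

$333.1M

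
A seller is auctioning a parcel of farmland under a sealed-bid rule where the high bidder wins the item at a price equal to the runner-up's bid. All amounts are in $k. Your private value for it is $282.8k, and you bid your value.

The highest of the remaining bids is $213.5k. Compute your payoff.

$69.3k

Your bid $282.8k exceeds the highest competing bid $213.5k, so you win.
In a second-price auction the winner pays the second-highest bid, $213.5k.
Payoff = value − price = $282.8k − $213.5k = $69.3k.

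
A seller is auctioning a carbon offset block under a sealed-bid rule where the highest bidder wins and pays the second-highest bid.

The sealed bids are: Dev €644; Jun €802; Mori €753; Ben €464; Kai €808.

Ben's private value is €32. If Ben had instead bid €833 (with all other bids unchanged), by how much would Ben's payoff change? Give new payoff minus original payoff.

−€776

The highest bid among the other bidders is €808; Ben's bid doesn't change that.
Original bid €464: Ben is not highest (top rival bid is €808); payoff €0.
Alternative bid €833: Ben is highest, pays the top rival bid €808; payoff €32 − €808 = −€776.
Change in payoff = −€776 − (€0) = −€776.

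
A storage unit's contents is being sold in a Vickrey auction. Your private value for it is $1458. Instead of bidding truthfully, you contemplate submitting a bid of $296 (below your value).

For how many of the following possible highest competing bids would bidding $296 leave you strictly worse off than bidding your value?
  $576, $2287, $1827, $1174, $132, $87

The deviation hurts exactly when the highest competing bid lies strictly between $296 and $1458 — underbidding then forfeits a profitable win.
$576: inside the interval → strictly worse (loss $882).
$2287: above both → same outcome either way.
$1827: above both → same outcome either way.
$1174: inside the interval → strictly worse (loss $284).
$132: below both → same outcome either way.
$87: below both → same outcome either way.
Count: 2.

2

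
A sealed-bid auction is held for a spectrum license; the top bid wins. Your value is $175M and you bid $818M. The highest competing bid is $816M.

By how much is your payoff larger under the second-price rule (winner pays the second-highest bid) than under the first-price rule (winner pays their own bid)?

$2M

You have the highest bid, so you win under either rule.
Second-price: pay $816M → payoff −$641M.
First-price: pay your own bid $818M → payoff −$643M.
Difference = −$641M − (−$643M) = $2M.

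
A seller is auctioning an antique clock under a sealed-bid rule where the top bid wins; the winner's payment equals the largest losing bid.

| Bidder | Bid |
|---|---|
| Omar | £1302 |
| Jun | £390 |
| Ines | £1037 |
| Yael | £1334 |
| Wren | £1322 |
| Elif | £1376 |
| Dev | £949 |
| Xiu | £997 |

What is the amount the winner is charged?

£1334

Highest bid: Elif at £1376, so Elif wins.
Second-highest bid: Yael at £1334 — that is the price the winner pays.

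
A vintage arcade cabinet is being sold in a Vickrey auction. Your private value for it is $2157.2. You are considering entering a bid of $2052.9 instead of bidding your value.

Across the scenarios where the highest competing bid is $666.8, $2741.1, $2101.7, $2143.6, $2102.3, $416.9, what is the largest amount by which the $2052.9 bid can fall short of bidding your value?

$666.8: same outcome either way → loss $0.
$2741.1: same outcome either way → loss $0.
$2101.7: truthful gives $55.5, deviation gives $0 → loss $55.5.
$2143.6: truthful gives $13.6, deviation gives $0 → loss $13.6.
$2102.3: truthful gives $54.9, deviation gives $0 → loss $54.9.
$416.9: same outcome either way → loss $0.
Maximum loss: $55.5.

$55.5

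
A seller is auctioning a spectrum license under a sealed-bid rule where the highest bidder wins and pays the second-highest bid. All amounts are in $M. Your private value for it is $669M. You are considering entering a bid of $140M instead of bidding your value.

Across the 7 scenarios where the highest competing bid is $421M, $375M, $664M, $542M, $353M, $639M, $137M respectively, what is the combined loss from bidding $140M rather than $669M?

The deviation costs you only when the competing bid falls strictly between $140M and $669M; elsewhere both bids give the same outcome.
$421M: truthful payoff $248M, deviation payoff $0M → loss $248M.
$375M: truthful payoff $294M, deviation payoff $0M → loss $294M.
$664M: truthful payoff $5M, deviation payoff $0M → loss $5M.
$542M: truthful payoff $127M, deviation payoff $0M → loss $127M.
$353M: truthful payoff $316M, deviation payoff $0M → loss $316M.
$639M: truthful payoff $30M, deviation payoff $0M → loss $30M.
$137M: outcomes coincide → loss $0M.
Total loss = $248M + $294M + $5M + $127M + $316M + $30M = $1020M.

$1020M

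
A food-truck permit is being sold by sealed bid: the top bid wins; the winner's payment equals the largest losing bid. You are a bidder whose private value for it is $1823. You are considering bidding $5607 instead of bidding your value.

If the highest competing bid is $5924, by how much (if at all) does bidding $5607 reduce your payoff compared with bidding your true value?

Bidding your value $1823: you lose (since $1823 < $5924). Payoff $0.
Bidding $5607: you lose. Payoff $0.
Difference = $0 − $0 = $0; both bids lead to the same outcome because the competing bid is above both your value and your alternative bid.
In a second-price auction your bid sets only whether you win, not what you pay, so bidding your true value is weakly dominant.

$0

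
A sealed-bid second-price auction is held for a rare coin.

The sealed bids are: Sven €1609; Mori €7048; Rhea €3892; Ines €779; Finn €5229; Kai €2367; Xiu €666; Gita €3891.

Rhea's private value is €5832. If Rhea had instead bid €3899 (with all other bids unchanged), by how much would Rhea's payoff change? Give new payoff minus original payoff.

€0

The highest bid among the other bidders is €7048; Rhea's bid doesn't change that.
Original bid €3892: Rhea is not highest (top rival bid is €7048); payoff €0.
Alternative bid €3899: Rhea is not highest (top rival bid is €7048); payoff €0.
Change in payoff = €0 − (€0) = €0.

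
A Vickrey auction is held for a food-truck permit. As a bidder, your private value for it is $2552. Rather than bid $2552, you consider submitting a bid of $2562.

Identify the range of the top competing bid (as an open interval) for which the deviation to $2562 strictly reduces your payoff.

If the competing bid is below $2552, both bids win at the same price — no difference.
If it is above $2562, both bids lose — no difference.
If it lies strictly between $2552 and $2562, bidding your value loses (payoff 0) while bidding $2562 wins at a price above your value (payoff negative).
So the deviation strictly hurts on the open interval ($2552, $2562).

($2552, $2562)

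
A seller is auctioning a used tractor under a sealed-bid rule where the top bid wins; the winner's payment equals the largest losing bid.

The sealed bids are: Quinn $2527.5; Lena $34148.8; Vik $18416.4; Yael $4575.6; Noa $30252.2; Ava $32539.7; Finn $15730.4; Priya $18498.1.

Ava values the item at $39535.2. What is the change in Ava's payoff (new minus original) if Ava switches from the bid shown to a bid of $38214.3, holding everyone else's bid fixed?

$5386.4

The highest bid among the other bidders is $34148.8; Ava's bid doesn't change that.
Original bid $32539.7: Ava is not highest (top rival bid is $34148.8); payoff $0.
Alternative bid $38214.3: Ava is highest, pays the top rival bid $34148.8; payoff $39535.2 − $34148.8 = $5386.4.
Change in payoff = $5386.4 − ($0) = $5386.4.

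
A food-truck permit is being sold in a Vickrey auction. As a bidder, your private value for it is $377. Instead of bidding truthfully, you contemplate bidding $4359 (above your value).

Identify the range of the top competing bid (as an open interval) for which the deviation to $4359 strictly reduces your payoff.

If the competing bid is below $377, both bids win at the same price — no difference.
If it is above $4359, both bids lose — no difference.
If it lies strictly between $377 and $4359, bidding your value loses (payoff 0) while bidding $4359 wins at a price above your value (payoff negative).
So the deviation strictly hurts on the open interval ($377, $4359).

($377, $4359)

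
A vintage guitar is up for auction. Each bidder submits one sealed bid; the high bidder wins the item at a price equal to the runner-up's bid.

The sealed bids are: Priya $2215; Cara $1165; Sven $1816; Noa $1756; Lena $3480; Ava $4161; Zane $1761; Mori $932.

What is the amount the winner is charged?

$3480

Highest bid: Ava at $4161, so Ava wins.
Second-highest bid: Lena at $3480 — that is the price the winner pays.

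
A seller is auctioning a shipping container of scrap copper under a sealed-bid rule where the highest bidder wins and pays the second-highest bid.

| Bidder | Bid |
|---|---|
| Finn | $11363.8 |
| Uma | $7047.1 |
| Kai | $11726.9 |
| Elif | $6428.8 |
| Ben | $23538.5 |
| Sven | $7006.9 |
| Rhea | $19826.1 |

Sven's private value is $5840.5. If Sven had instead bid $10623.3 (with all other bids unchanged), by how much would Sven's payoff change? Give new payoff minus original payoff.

$0

The highest bid among the other bidders is $23538.5; Sven's bid doesn't change that.
Original bid $7006.9: Sven is not highest (top rival bid is $23538.5); payoff $0.
Alternative bid $10623.3: Sven is not highest (top rival bid is $23538.5); payoff $0.
Change in payoff = $0 − ($0) = $0.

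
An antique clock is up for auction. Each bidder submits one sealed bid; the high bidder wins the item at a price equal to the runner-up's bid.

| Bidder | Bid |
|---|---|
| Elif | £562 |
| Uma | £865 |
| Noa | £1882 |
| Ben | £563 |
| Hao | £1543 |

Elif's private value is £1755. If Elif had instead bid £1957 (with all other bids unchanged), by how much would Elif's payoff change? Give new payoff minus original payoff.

−£127

The highest bid among the other bidders is £1882; Elif's bid doesn't change that.
Original bid £562: Elif is not highest (top rival bid is £1882); payoff £0.
Alternative bid £1957: Elif is highest, pays the top rival bid £1882; payoff £1755 − £1882 = −£127.
Change in payoff = −£127 − (£0) = −£127.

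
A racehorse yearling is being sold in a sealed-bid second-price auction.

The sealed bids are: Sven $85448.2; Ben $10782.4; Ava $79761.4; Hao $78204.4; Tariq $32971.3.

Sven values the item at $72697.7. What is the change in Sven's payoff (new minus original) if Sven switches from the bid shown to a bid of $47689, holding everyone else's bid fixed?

The highest bid among the other bidders is $79761.4; Sven's bid doesn't change that.
Original bid $85448.2: Sven is highest, pays the top rival bid $79761.4; payoff $72697.7 − $79761.4 = −$7063.7.
Alternative bid $47689: Sven is not highest (top rival bid is $79761.4); payoff $0.
Change in payoff = $0 − (−$7063.7) = $7063.7.

$7063.7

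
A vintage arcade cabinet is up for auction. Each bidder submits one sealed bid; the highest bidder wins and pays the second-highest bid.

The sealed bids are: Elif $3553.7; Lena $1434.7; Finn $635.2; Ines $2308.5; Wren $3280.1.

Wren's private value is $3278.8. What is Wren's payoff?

$0

Highest bid: Elif at $3553.7, so Elif wins.
Second-highest bid: Wren at $3280.1 — that is the price the winner pays.
Wren did not win, so Wren pays nothing and receives nothing: payoff $0.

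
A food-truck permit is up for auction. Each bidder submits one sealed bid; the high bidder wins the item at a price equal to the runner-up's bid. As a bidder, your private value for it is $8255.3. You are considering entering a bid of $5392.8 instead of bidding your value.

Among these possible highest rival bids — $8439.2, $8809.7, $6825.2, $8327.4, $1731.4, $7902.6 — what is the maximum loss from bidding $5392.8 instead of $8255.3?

$8439.2: same outcome either way → loss $0.
$8809.7: same outcome either way → loss $0.
$6825.2: truthful gives $1430.1, deviation gives $0 → loss $1430.1.
$8327.4: same outcome either way → loss $0.
$1731.4: same outcome either way → loss $0.
$7902.6: truthful gives $352.7, deviation gives $0 → loss $352.7.
Maximum loss: $1430.1.

$1430.1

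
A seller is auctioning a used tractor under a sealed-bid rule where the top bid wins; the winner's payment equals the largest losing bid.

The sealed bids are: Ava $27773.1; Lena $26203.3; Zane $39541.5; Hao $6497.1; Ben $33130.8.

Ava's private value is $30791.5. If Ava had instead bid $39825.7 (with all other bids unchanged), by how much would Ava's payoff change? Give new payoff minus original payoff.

The highest bid among the other bidders is $39541.5; Ava's bid doesn't change that.
Original bid $27773.1: Ava is not highest (top rival bid is $39541.5); payoff $0.
Alternative bid $39825.7: Ava is highest, pays the top rival bid $39541.5; payoff $30791.5 − $39541.5 = −$8750.
Change in payoff = −$8750 − ($0) = −$8750.

−$8750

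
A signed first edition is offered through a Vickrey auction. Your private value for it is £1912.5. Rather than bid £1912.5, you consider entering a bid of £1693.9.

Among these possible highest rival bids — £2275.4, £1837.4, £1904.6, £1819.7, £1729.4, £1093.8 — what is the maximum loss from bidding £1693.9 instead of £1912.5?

£2275.4: same outcome either way → loss £0.
£1837.4: truthful gives £75.1, deviation gives £0 → loss £75.1.
£1904.6: truthful gives £7.9, deviation gives £0 → loss £7.9.
£1819.7: truthful gives £92.8, deviation gives £0 → loss £92.8.
£1729.4: truthful gives £183.1, deviation gives £0 → loss £183.1.
£1093.8: same outcome either way → loss £0.
Maximum loss: £183.1.

£183.1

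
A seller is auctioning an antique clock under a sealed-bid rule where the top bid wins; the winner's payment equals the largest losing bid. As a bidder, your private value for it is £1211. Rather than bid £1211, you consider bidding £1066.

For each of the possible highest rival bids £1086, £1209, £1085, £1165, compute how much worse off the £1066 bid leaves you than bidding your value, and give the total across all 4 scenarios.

£299

The deviation costs you only when the competing bid falls strictly between £1066 and £1211; elsewhere both bids give the same outcome.
£1086: truthful payoff £125, deviation payoff £0 → loss £125.
£1209: truthful payoff £2, deviation payoff £0 → loss £2.
£1085: truthful payoff £126, deviation payoff £0 → loss £126.
£1165: truthful payoff £46, deviation payoff £0 → loss £46.
Total loss = £125 + £2 + £126 + £46 = £299.
In a second-price auction your bid sets only whether you win, not what you pay, so bidding your true value is weakly dominant.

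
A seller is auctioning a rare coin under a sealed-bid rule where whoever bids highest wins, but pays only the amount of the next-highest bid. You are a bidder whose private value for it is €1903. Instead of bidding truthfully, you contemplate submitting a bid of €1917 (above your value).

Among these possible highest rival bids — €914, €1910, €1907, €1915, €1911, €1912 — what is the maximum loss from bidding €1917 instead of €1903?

€914: same outcome either way → loss €0.
€1910: truthful gives €0, deviation gives −€7 → loss €7.
€1907: truthful gives €0, deviation gives −€4 → loss €4.
€1915: truthful gives €0, deviation gives −€12 → loss €12.
€1911: truthful gives €0, deviation gives −€8 → loss €8.
€1912: truthful gives €0, deviation gives −€9 → loss €9.
Maximum loss: €12.

€12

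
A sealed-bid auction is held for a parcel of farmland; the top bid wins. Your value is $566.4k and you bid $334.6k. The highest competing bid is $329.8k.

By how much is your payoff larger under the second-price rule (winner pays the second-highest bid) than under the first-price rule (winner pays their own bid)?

$4.8k

You have the highest bid, so you win under either rule.
Second-price: pay $329.8k → payoff $236.6k.
First-price: pay your own bid $334.6k → payoff $231.8k.
Difference = $236.6k − ($231.8k) = $4.8k.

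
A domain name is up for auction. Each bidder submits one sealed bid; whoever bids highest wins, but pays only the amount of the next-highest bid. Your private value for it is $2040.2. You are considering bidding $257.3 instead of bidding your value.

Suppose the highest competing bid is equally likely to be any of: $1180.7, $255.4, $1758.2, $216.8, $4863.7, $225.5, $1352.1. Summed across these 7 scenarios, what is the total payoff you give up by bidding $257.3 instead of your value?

The deviation costs you only when the competing bid falls strictly between $257.3 and $2040.2; elsewhere both bids give the same outcome.
$1180.7: truthful payoff $859.5, deviation payoff $0 → loss $859.5.
$255.4: outcomes coincide → loss $0.
$1758.2: truthful payoff $282, deviation payoff $0 → loss $282.
$216.8: outcomes coincide → loss $0.
$4863.7: outcomes coincide → loss $0.
$225.5: outcomes coincide → loss $0.
$1352.1: truthful payoff $688.1, deviation payoff $0 → loss $688.1.
Total loss = $859.5 + $282 + $688.1 = $1829.6.

$1829.6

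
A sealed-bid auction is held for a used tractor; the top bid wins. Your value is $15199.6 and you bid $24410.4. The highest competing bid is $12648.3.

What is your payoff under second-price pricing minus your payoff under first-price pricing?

$11762.1

You have the highest bid, so you win under either rule.
Second-price: pay $12648.3 → payoff $2551.3.
First-price: pay your own bid $24410.4 → payoff −$9210.8.
Difference = $2551.3 − (−$9210.8) = $11762.1.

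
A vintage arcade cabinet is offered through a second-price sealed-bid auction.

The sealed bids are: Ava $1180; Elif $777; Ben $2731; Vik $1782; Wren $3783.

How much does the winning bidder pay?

$2731

Highest bid: Wren at $3783, so Wren wins.
Second-highest bid: Ben at $2731 — that is the price the winner pays.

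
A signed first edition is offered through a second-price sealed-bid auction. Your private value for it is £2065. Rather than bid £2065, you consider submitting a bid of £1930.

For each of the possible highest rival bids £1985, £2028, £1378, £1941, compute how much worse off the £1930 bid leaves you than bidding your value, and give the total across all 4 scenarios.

£241

The deviation costs you only when the competing bid falls strictly between £1930 and £2065; elsewhere both bids give the same outcome.
£1985: truthful payoff £80, deviation payoff £0 → loss £80.
£2028: truthful payoff £37, deviation payoff £0 → loss £37.
£1378: outcomes coincide → loss £0.
£1941: truthful payoff £124, deviation payoff £0 → loss £124.
Total loss = £80 + £37 + £124 = £241.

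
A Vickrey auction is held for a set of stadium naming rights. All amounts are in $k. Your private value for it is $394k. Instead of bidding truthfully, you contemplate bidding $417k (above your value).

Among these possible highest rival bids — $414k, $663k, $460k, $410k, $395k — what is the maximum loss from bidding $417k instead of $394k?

$414k: truthful gives $0k, deviation gives −$20k → loss $20k.
$663k: same outcome either way → loss $0k.
$460k: same outcome either way → loss $0k.
$410k: truthful gives $0k, deviation gives −$16k → loss $16k.
$395k: truthful gives $0k, deviation gives −$1k → loss $1k.
Maximum loss: $20k.

$20k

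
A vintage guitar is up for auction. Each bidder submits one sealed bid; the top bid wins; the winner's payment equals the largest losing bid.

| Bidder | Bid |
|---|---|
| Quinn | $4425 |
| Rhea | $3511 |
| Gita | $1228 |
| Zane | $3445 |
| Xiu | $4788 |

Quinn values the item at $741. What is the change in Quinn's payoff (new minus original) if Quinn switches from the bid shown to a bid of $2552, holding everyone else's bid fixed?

$0

The highest bid among the other bidders is $4788; Quinn's bid doesn't change that.
Original bid $4425: Quinn is not highest (top rival bid is $4788); payoff $0.
Alternative bid $2552: Quinn is not highest (top rival bid is $4788); payoff $0.
Change in payoff = $0 − ($0) = $0.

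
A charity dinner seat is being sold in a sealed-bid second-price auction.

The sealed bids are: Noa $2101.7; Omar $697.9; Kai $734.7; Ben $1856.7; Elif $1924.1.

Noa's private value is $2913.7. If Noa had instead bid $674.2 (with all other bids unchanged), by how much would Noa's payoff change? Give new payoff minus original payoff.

The highest bid among the other bidders is $1924.1; Noa's bid doesn't change that.
Original bid $2101.7: Noa is highest, pays the top rival bid $1924.1; payoff $2913.7 − $1924.1 = $989.6.
Alternative bid $674.2: Noa is not highest (top rival bid is $1924.1); payoff $0.
Change in payoff = $0 − ($989.6) = −$989.6.

−$989.6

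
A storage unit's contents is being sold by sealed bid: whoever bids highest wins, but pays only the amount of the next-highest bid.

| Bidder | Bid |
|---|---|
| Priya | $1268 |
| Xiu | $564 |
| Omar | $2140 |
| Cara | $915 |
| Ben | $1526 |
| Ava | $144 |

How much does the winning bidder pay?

Highest bid: Omar at $2140, so Omar wins.
Second-highest bid: Ben at $1526 — that is the price the winner pays.

$1526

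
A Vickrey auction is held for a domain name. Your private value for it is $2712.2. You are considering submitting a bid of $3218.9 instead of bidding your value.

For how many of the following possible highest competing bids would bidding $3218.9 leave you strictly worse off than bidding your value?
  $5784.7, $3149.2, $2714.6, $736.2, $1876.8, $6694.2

2

The deviation hurts exactly when the highest competing bid lies strictly between $2712.2 and $3218.9 — overbidding then wins at a price above your value.
$5784.7: above both → same outcome either way.
$3149.2: inside the interval → strictly worse (loss $437).
$2714.6: inside the interval → strictly worse (loss $2.4).
$736.2: below both → same outcome either way.
$1876.8: below both → same outcome either way.
$6694.2: above both → same outcome either way.
Count: 2.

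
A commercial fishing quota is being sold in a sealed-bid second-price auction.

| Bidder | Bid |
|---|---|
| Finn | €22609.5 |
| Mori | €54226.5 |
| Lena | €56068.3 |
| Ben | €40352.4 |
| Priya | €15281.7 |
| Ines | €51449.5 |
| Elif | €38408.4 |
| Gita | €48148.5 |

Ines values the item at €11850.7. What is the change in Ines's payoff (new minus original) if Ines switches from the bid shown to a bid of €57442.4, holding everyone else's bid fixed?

The highest bid among the other bidders is €56068.3; Ines's bid doesn't change that.
Original bid €51449.5: Ines is not highest (top rival bid is €56068.3); payoff €0.
Alternative bid €57442.4: Ines is highest, pays the top rival bid €56068.3; payoff €11850.7 − €56068.3 = −€44217.6.
Change in payoff = −€44217.6 − (€0) = −€44217.6.

−€44217.6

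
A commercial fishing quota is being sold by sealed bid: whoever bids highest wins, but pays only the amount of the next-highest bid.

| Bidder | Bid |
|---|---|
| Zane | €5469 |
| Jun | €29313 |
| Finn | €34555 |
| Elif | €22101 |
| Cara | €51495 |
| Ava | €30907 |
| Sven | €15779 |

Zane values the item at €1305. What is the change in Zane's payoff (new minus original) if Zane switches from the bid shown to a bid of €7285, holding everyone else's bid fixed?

€0

The highest bid among the other bidders is €51495; Zane's bid doesn't change that.
Original bid €5469: Zane is not highest (top rival bid is €51495); payoff €0.
Alternative bid €7285: Zane is not highest (top rival bid is €51495); payoff €0.
Change in payoff = €0 − (€0) = €0.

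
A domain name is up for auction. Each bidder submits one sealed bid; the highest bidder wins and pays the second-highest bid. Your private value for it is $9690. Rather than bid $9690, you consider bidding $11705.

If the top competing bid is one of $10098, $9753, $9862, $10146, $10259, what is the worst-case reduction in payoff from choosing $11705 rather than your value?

$10098: truthful gives $0, deviation gives −$408 → loss $408.
$9753: truthful gives $0, deviation gives −$63 → loss $63.
$9862: truthful gives $0, deviation gives −$172 → loss $172.
$10146: truthful gives $0, deviation gives −$456 → loss $456.
$10259: truthful gives $0, deviation gives −$569 → loss $569.
Maximum loss: $569.

$569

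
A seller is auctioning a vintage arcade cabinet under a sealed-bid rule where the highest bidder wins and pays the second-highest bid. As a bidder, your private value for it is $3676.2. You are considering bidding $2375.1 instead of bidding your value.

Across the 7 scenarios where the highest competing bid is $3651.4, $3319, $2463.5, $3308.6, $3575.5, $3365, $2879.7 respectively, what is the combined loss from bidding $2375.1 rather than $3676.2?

The deviation costs you only when the competing bid falls strictly between $2375.1 and $3676.2; elsewhere both bids give the same outcome.
$3651.4: truthful payoff $24.8, deviation payoff $0 → loss $24.8.
$3319: truthful payoff $357.2, deviation payoff $0 → loss $357.2.
$2463.5: truthful payoff $1212.7, deviation payoff $0 → loss $1212.7.
$3308.6: truthful payoff $367.6, deviation payoff $0 → loss $367.6.
$3575.5: truthful payoff $100.7, deviation payoff $0 → loss $100.7.
$3365: truthful payoff $311.2, deviation payoff $0 → loss $311.2.
$2879.7: truthful payoff $796.5, deviation payoff $0 → loss $796.5.
Total loss = $24.8 + $357.2 + $1212.7 + $367.6 + $100.7 + $311.2 + $796.5 = $3170.7.

$3170.7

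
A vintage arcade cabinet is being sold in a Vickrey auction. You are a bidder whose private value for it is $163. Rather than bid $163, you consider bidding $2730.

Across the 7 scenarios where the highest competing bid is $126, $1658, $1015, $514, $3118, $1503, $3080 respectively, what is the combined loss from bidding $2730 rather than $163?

$4038

The deviation costs you only when the competing bid falls strictly between $163 and $2730; elsewhere both bids give the same outcome.
$126: outcomes coincide → loss $0.
$1658: truthful payoff $0, deviation payoff −$1495 → loss $1495.
$1015: truthful payoff $0, deviation payoff −$852 → loss $852.
$514: truthful payoff $0, deviation payoff −$351 → loss $351.
$3118: outcomes coincide → loss $0.
$1503: truthful payoff $0, deviation payoff −$1340 → loss $1340.
$3080: outcomes coincide → loss $0.
Total loss = $1495 + $852 + $351 + $1340 = $4038.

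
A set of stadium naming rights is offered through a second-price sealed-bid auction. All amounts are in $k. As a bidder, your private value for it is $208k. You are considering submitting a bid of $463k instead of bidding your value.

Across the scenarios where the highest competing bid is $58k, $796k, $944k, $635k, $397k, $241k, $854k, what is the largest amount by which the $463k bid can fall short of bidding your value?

$189k

$58k: same outcome either way → loss $0k.
$796k: same outcome either way → loss $0k.
$944k: same outcome either way → loss $0k.
$635k: same outcome either way → loss $0k.
$397k: truthful gives $0k, deviation gives −$189k → loss $189k.
$241k: truthful gives $0k, deviation gives −$33k → loss $33k.
$854k: same outcome either way → loss $0k.
Maximum loss: $189k.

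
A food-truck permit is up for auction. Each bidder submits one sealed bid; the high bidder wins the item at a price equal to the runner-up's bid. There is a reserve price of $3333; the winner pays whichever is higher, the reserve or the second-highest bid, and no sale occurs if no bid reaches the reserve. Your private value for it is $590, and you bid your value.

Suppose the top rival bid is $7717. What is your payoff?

Your bid $590 is below the highest competing bid $7717, so you lose. Payoff $0.

$0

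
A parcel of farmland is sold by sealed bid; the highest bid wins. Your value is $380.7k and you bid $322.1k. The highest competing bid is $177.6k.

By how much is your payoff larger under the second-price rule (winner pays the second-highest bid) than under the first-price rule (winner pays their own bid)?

You have the highest bid, so you win under either rule.
Second-price: pay $177.6k → payoff $203.1k.
First-price: pay your own bid $322.1k → payoff $58.6k.
Difference = $203.1k − ($58.6k) = $144.5k.

$144.5k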